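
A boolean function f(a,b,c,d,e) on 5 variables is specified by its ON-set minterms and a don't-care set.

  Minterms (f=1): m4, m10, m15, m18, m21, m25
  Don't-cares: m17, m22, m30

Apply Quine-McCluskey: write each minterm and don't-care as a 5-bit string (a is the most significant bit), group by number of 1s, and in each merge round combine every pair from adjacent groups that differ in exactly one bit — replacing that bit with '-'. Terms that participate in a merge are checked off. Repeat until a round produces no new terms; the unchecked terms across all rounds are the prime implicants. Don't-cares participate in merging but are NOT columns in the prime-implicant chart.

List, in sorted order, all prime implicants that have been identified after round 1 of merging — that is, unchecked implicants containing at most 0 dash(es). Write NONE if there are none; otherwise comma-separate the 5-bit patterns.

00100, 01010, 01111

[col 0] 00100, 01010, 01111, 10001*, 10010*, 10101*, 10110*, 11001*, 11110*
[col 1] 1-001, 1-110, 10-01, 10-10
Prime implicants: 00100, 01010, 01111, 1-001, 1-110, 10-01, 10-10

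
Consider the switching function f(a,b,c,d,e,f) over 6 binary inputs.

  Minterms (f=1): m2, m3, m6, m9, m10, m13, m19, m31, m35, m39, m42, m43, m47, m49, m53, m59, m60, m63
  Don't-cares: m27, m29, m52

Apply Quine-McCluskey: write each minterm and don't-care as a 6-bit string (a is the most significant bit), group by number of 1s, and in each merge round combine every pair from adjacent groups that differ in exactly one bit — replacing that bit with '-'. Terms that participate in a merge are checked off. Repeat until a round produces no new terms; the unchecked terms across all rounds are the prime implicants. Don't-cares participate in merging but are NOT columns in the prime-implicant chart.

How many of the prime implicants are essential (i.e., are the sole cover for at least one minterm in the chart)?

[col 0] 000010*, 000011*, 000110*, 001001*, 001010*, 001101*, 010011*, 011011*, 011101*, 011111*, 100011*, 100111*, 101010*, 101011*, 101111*, 110001*, 110100*, 110101*, 111011*, 111100*, 111111*
[col 1] -00011, -01010, -11011*, -11111*, 0-0011, 0-1101, 00-010, 000-10, 00001-, 001-01, 01-011, 011-11*, 0111-1, 1-1011*, 1-1111*, 10-011*, 10-111*, 100-11*, 101-11*, 10101-, 11-100, 110-01, 11010-, 111-11*
[col 2] -11-11, 1-1-11, 10--11
Prime implicants: -00011, -01010, -11-11, 0-0011, 0-1101, 00-010, 000-10, 00001-, 001-01, 01-011, 0111-1, 1-1-11, 10--11, 10101-, 11-100, 110-01, 11010-
PI chart (minterm → PIs covering it):
  2 | 00-010,000-10,00001-
  3 | -00011,0-0011,00001-
  6 | 000-10  (sole → essential)
  9 | 001-01  (sole → essential)
  10 | -01010,00-010
  13 | 0-1101,001-01
  19 | 0-0011,01-011
  31 | -11-11,0111-1
  35 | -00011,10--11
  39 | 10--11  (sole → essential)
  42 | -01010,10101-
  43 | 1-1-11,10--11,10101-
  47 | 1-1-11,10--11
  49 | 110-01  (sole → essential)
  53 | 110-01,11010-
  59 | -11-11,1-1-11
  60 | 11-100  (sole → essential)
  63 | -11-11,1-1-11
Essential prime implicants: 000-10, 001-01, 10--11, 11-100, 110-01

5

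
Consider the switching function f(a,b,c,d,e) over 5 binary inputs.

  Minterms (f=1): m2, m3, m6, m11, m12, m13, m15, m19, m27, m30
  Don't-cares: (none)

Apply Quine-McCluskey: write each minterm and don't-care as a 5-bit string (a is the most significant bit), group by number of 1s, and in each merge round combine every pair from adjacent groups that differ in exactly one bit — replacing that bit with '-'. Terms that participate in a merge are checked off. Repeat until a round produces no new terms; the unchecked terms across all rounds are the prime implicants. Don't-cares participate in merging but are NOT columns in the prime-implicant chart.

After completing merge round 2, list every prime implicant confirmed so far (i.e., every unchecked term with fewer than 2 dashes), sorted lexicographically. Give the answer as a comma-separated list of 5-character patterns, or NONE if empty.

00-10, 0001-, 01-11, 011-1, 0110-, 11110

Round 0: 00010✓ 00011✓ 00110✓ 01011✓ 01100✓ 01101✓ 01111✓ 10011✓ 11011✓ 11110
Round 1: -0011✓ -1011✓ 0-011✓ 00-10 0001- 01-11 011-1 0110- 1-011✓
Round 2: --011
PIs = {--011, 00-10, 0001-, 01-11, 011-1, 0110-, 11110}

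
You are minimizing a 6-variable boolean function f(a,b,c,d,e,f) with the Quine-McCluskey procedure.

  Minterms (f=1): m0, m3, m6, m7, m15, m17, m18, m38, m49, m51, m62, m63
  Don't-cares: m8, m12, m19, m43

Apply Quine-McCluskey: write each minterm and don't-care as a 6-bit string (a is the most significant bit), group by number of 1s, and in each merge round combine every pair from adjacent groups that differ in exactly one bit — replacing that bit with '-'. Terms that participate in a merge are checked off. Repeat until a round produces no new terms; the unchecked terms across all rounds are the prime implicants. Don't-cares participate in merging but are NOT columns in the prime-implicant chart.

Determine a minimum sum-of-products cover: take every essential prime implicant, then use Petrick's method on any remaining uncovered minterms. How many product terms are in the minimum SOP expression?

7

size-2^0 implicants → 000000(✓)  000011(✓)  000110(✓)  000111(✓)  001000(✓)  001100(✓)  001111(✓)  010001(✓)  010010(✓)  010011(✓)  100110(✓)  101011  110001(✓)  110011(✓)  111110(✓)  111111(✓)
size-2^1 implicants → -00110  -10001(✓)  -10011(✓)  0-0011  00-000  00-111  000-11  00011-  001-00  0100-1(✓)  01001-  1100-1(✓)  11111-
size-2^2 implicants → -100-1
Unchecked terms (primes): -00110, -100-1, 0-0011, 00-000, 00-111, 000-11, 00011-, 001-00, 01001-, 101011, 11111-
Minterm coverage:
  m0 ⊆ 00-000 [E]
  m3 ⊆ 0-0011,000-11
  m6 ⊆ -00110,00011-
  m7 ⊆ 00-111,000-11,00011-
  m15 ⊆ 00-111 [E]
  m17 ⊆ -100-1 [E]
  m18 ⊆ 01001- [E]
  m38 ⊆ -00110 [E]
  m49 ⊆ -100-1 [E]
  m51 ⊆ -100-1 [E]
  m62 ⊆ 11111- [E]
  m63 ⊆ 11111- [E]
E = {-00110, -100-1, 00-000, 00-111, 01001-, 11111-}
Petrick residual → 0-0011
Cover = b'c'def' + bc'd'f + a'c'd'ef + a'b'd'e'f' + a'b'def + a'bc'd'e + abcde  |cover|=7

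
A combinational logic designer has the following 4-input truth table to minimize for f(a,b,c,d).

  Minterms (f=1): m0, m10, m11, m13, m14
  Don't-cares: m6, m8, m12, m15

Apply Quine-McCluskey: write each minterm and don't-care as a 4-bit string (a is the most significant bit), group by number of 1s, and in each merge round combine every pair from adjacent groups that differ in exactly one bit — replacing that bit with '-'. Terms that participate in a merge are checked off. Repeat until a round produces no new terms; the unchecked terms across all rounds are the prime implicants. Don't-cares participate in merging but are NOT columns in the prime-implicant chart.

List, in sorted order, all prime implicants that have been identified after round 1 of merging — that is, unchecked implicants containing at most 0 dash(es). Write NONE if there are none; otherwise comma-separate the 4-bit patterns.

NONE

size-2^0 implicants → 0000(✓)  0110(✓)  1000(✓)  1010(✓)  1011(✓)  1100(✓)  1101(✓)  1110(✓)  1111(✓)
size-2^1 implicants → -000  -110  1-00(✓)  1-10(✓)  1-11(✓)  10-0(✓)  101-(✓)  11-0(✓)  11-1(✓)  110-(✓)  111-(✓)
size-2^2 implicants → 1--0  1-1-  11--
Unchecked terms (primes): -000, -110, 1--0, 1-1-, 11--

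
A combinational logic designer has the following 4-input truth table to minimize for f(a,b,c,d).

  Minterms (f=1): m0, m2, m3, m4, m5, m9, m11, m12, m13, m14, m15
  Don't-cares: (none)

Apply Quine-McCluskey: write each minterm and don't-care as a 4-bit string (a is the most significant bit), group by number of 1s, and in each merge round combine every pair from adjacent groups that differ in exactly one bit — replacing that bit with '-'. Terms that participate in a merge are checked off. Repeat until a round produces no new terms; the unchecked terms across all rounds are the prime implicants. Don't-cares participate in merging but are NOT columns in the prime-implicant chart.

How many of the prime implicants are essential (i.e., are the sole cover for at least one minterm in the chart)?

[col 0] 0000*, 0010*, 0011*, 0100*, 0101*, 1001*, 1011*, 1100*, 1101*, 1110*, 1111*
[col 1] -011, -100*, -101*, 0-00, 00-0, 001-, 010-*, 1-01*, 1-11*, 10-1*, 11-0*, 11-1*, 110-*, 111-*
[col 2] -10-, 1--1, 11--
Prime implicants: -011, -10-, 0-00, 00-0, 001-, 1--1, 11--
PI chart (minterm → PIs covering it):
  0 | 0-00,00-0
  2 | 00-0,001-
  3 | -011,001-
  4 | -10-,0-00
  5 | -10-  (sole → essential)
  9 | 1--1  (sole → essential)
  11 | -011,1--1
  12 | -10-,11--
  13 | -10-,1--1,11--
  14 | 11--  (sole → essential)
  15 | 1--1,11--
Essential prime implicants: -10-, 1--1, 11--

3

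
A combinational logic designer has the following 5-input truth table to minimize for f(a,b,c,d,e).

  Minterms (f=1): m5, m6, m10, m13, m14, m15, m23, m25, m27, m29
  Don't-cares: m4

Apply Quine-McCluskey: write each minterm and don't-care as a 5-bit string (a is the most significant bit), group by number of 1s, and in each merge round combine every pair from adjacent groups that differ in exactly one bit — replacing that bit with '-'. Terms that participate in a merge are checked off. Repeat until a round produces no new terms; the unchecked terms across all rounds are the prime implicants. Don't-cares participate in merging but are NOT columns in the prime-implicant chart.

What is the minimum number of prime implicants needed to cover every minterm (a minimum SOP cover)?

size-2^0 implicants → 00100(✓)  00101(✓)  00110(✓)  01010(✓)  01101(✓)  01110(✓)  01111(✓)  10111  11001(✓)  11011(✓)  11101(✓)
size-2^1 implicants → -1101  0-101  0-110  001-0  0010-  01-10  011-1  0111-  11-01  110-1
Unchecked terms (primes): -1101, 0-101, 0-110, 001-0, 0010-, 01-10, 011-1, 0111-, 10111, 11-01, 110-1
Minterm coverage:
  m5 ⊆ 0-101,0010-
  m6 ⊆ 0-110,001-0
  m10 ⊆ 01-10 [E]
  m13 ⊆ -1101,0-101,011-1
  m14 ⊆ 0-110,01-10,0111-
  m15 ⊆ 011-1,0111-
  m23 ⊆ 10111 [E]
  m25 ⊆ 11-01,110-1
  m27 ⊆ 110-1 [E]
  m29 ⊆ -1101,11-01
E = {01-10, 10111, 110-1}
Petrick residual → -1101, 0-101, 0-110, 011-1
Cover = bcd'e + a'cd'e + a'cde' + a'bde' + a'bce + ab'cde + abc'e  |cover|=7

7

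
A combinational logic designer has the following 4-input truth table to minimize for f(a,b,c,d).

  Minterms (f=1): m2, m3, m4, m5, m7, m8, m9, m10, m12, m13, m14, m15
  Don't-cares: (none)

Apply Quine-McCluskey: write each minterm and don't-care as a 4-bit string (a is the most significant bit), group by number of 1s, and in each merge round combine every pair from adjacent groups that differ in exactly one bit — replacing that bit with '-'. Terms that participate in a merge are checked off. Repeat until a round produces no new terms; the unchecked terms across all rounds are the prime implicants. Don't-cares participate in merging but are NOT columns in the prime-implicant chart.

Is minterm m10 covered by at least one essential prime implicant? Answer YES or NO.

Round 0: 0010✓ 0011✓ 0100✓ 0101✓ 0111✓ 1000✓ 1001✓ 1010✓ 1100✓ 1101✓ 1110✓ 1111✓
Round 1: -010 -100✓ -101✓ -111✓ 0-11 001- 01-1✓ 010-✓ 1-00✓ 1-01✓ 1-10✓ 10-0✓ 100-✓ 11-0✓ 11-1✓ 110-✓ 111-✓
Round 2: -1-1 -10- 1--0 1-0- 11--
PIs = {-010, -1-1, -10-, 0-11, 001-, 1--0, 1-0-, 11--}
Coverage chart:
  m2: -010,001-
  m3: 0-11,001-
  m4: -10- ←essential
  m5: -1-1,-10-
  m7: -1-1,0-11
  m8: 1--0,1-0-
  m9: 1-0- ←essential
  m10: -010,1--0
  m12: -10-,1--0,1-0-,11--
  m13: -1-1,-10-,1-0-,11--
  m14: 1--0,11--
  m15: -1-1,11--
Essential: -10-, 1-0-

NO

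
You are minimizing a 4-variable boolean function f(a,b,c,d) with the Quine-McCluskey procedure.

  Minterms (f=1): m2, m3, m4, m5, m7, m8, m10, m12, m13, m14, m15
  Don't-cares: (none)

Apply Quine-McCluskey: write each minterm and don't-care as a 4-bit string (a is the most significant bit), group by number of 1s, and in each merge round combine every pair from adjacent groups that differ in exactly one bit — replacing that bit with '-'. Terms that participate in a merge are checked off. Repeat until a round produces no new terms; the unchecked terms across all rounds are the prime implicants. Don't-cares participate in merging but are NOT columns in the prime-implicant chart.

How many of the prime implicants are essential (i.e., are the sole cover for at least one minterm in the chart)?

2

[col 0] 0010*, 0011*, 0100*, 0101*, 0111*, 1000*, 1010*, 1100*, 1101*, 1110*, 1111*
[col 1] -010, -100*, -101*, -111*, 0-11, 001-, 01-1*, 010-*, 1-00*, 1-10*, 10-0*, 11-0*, 11-1*, 110-*, 111-*
[col 2] -1-1, -10-, 1--0, 11--
Prime implicants: -010, -1-1, -10-, 0-11, 001-, 1--0, 11--
PI chart (minterm → PIs covering it):
  2 | -010,001-
  3 | 0-11,001-
  4 | -10-  (sole → essential)
  5 | -1-1,-10-
  7 | -1-1,0-11
  8 | 1--0  (sole → essential)
  10 | -010,1--0
  12 | -10-,1--0,11--
  13 | -1-1,-10-,11--
  14 | 1--0,11--
  15 | -1-1,11--
Essential prime implicants: -10-, 1--0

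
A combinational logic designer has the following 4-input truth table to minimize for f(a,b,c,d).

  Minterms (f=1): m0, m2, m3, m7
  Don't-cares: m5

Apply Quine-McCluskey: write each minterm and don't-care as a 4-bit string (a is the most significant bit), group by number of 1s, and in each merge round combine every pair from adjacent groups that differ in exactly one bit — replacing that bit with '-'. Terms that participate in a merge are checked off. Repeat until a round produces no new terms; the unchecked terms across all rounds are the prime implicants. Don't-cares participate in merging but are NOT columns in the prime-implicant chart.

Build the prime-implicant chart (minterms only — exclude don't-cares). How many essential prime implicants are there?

1

[col 0] 0000*, 0010*, 0011*, 0101*, 0111*
[col 1] 0-11, 00-0, 001-, 01-1
Prime implicants: 0-11, 00-0, 001-, 01-1
PI chart (minterm → PIs covering it):
  0 | 00-0  (sole → essential)
  2 | 00-0,001-
  3 | 0-11,001-
  7 | 0-11,01-1
Essential prime implicants: 00-0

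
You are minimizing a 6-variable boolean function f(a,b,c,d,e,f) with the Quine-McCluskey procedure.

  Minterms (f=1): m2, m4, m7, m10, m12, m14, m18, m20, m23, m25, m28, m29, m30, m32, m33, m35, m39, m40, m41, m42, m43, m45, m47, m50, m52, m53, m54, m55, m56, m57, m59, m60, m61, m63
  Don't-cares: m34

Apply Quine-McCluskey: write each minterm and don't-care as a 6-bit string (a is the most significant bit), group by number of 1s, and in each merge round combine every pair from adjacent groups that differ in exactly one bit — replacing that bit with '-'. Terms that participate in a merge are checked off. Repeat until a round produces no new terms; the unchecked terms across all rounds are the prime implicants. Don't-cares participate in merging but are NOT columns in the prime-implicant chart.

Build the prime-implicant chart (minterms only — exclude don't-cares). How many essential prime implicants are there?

[col 0] 000010*, 000100*, 000111*, 001010*, 001100*, 001110*, 010010*, 010100*, 010111*, 011001*, 011100*, 011101*, 011110*, 100000*, 100001*, 100010*, 100011*, 100111*, 101000*, 101001*, 101010*, 101011*, 101101*, 101111*, 110010*, 110100*, 110101*, 110110*, 110111*, 111000*, 111001*, 111011*, 111100*, 111101*, 111111*
[col 1] -00010*, -00111*, -01010*, -10010*, -10100*, -10111*, -11001*, -11100*, -11101*, 0-0010*, 0-0100*, 0-0111*, 0-1100*, 0-1110*, 00-010*, 00-100*, 001-10, 0011-0*, 01-100*, 011-01*, 0111-0*, 01110-*, 1-0010*, 1-0111*, 1-1000*, 1-1001*, 1-1011*, 1-1101*, 1-1111*, 10-000*, 10-001*, 10-010*, 10-011*, 10-111*, 100-11*, 1000-0*, 1000-1*, 10000-*, 10001-*, 101-01*, 101-11*, 1010-0*, 1010-1*, 10100-*, 10101-*, 1011-1*, 11-100*, 11-101*, 11-111*, 110-10, 1101-0*, 1101-1*, 11010-*, 11011-*, 111-00*, 111-01*, 111-11*, 1110-1*, 11100-*, 1111-1*, 11110-*
[col 2] --0010, --0111, -0-010, -1-100, -11-01, -1110-, 0--100, 0-11-0, 1--111, 1-1-01*, 1-1-11*, 1-10-1*, 1-100-, 1-11-1*, 10--11, 10-0-0*, 10-0-1*, 10-00-*, 10-01-*, 1000--*, 101--1*, 1010--*, 11-1-1, 11-10-, 1101--, 111--1*, 111-0-
[col 3] 1-1--1, 10-0--
Prime implicants: --0010, --0111, -0-010, -1-100, -11-01, -1110-, 0--100, 0-11-0, 001-10, 1--111, 1-1--1, 1-100-, 10--11, 10-0--, 11-1-1, 11-10-, 110-10, 1101--, 111-0-
PI chart (minterm → PIs covering it):
  2 | --0010,-0-010
  4 | 0--100  (sole → essential)
  7 | --0111  (sole → essential)
  10 | -0-010,001-10
  12 | 0--100,0-11-0
  14 | 0-11-0,001-10
  18 | --0010  (sole → essential)
  20 | -1-100,0--100
  23 | --0111  (sole → essential)
  25 | -11-01  (sole → essential)
  28 | -1-100,-1110-,0--100,0-11-0
  29 | -11-01,-1110-
  30 | 0-11-0  (sole → essential)
  32 | 10-0--  (sole → essential)
  33 | 10-0--  (sole → essential)
  35 | 10--11,10-0--
  39 | --0111,1--111,10--11
  40 | 1-100-,10-0--
  41 | 1-1--1,1-100-,10-0--
  42 | -0-010,10-0--
  43 | 1-1--1,10--11,10-0--
  45 | 1-1--1  (sole → essential)
  47 | 1--111,1-1--1,10--11
  50 | --0010,110-10
  52 | -1-100,11-10-,1101--
  53 | 11-1-1,11-10-,1101--
  54 | 110-10,1101--
  55 | --0111,1--111,11-1-1,1101--
  56 | 1-100-,111-0-
  57 | -11-01,1-1--1,1-100-,111-0-
  59 | 1-1--1  (sole → essential)
  60 | -1-100,-1110-,11-10-,111-0-
  61 | -11-01,-1110-,1-1--1,11-1-1,11-10-,111-0-
  63 | 1--111,1-1--1,11-1-1
Essential prime implicants: --0010, --0111, -11-01, 0--100, 0-11-0, 1-1--1, 10-0--

7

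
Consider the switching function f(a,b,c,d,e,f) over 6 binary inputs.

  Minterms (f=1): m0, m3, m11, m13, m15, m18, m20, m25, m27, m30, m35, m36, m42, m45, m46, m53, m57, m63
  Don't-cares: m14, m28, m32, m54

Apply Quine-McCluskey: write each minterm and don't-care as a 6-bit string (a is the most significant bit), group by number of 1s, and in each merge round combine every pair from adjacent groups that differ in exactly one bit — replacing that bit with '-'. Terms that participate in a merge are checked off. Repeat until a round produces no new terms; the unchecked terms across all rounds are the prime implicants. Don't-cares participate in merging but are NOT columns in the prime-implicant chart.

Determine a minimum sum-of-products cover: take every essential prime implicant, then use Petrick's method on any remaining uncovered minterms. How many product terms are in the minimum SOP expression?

13

[col 0] 000000*, 000011*, 001011*, 001101*, 001110*, 001111*, 010010, 010100*, 011001*, 011011*, 011100*, 011110*, 100000*, 100011*, 100100*, 101010*, 101101*, 101110*, 110101, 110110, 111001*, 111111
[col 1] -00000, -00011, -01101, -01110, -11001, 0-1011, 0-1110, 00-011, 001-11, 0011-1, 00111-, 01-100, 0110-1, 0111-0, 100-00, 101-10
Prime implicants: -00000, -00011, -01101, -01110, -11001, 0-1011, 0-1110, 00-011, 001-11, 0011-1, 00111-, 01-100, 010010, 0110-1, 0111-0, 100-00, 101-10, 110101, 110110, 111111
PI chart (minterm → PIs covering it):
  0 | -00000  (sole → essential)
  3 | -00011,00-011
  11 | 0-1011,00-011,001-11
  13 | -01101,0011-1
  15 | 001-11,0011-1,00111-
  18 | 010010  (sole → essential)
  20 | 01-100  (sole → essential)
  25 | -11001,0110-1
  27 | 0-1011,0110-1
  30 | 0-1110,0111-0
  35 | -00011  (sole → essential)
  36 | 100-00  (sole → essential)
  42 | 101-10  (sole → essential)
  45 | -01101  (sole → essential)
  46 | -01110,101-10
  53 | 110101  (sole → essential)
  57 | -11001  (sole → essential)
  63 | 111111  (sole → essential)
Essential prime implicants: -00000, -00011, -01101, -11001, 01-100, 010010, 100-00, 101-10, 110101, 111111
Petrick residual → 0-1011, 0-1110, 001-11
Minimum SOP uses 13 PIs: b'c'd'e'f' + b'c'd'ef + b'cde'f + bcd'e'f + a'cd'ef + a'cdef' + a'b'cef + a'bde'f' + a'bc'd'ef' + ab'c'e'f' + ab'cef' + abc'de'f + abcdef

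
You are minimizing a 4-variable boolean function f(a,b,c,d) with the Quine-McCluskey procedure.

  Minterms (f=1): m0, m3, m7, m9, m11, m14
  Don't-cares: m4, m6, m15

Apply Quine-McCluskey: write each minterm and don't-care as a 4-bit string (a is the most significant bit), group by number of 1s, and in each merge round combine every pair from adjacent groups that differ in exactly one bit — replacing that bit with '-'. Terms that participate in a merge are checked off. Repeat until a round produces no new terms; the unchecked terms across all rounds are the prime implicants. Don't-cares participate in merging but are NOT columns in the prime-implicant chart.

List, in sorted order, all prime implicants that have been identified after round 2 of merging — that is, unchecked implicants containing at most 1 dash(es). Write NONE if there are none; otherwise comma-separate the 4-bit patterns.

[col 0] 0000*, 0011*, 0100*, 0110*, 0111*, 1001*, 1011*, 1110*, 1111*
[col 1] -011*, -110*, -111*, 0-00, 0-11*, 01-0, 011-*, 1-11*, 10-1, 111-*
[col 2] --11, -11-
Prime implicants: --11, -11-, 0-00, 01-0, 10-1

0-00, 01-0, 10-1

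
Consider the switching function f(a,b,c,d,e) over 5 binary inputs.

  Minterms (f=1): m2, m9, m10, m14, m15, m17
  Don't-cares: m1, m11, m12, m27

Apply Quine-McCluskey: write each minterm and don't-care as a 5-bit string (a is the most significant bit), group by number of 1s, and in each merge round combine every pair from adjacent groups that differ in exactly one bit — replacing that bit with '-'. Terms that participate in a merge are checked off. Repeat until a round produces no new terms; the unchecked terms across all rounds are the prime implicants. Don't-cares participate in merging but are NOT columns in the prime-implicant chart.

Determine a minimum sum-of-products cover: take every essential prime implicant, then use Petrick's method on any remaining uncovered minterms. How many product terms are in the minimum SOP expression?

4

size-2^0 implicants → 00001(✓)  00010(✓)  01001(✓)  01010(✓)  01011(✓)  01100(✓)  01110(✓)  01111(✓)  10001(✓)  11011(✓)
size-2^1 implicants → -0001  -1011  0-001  0-010  01-10(✓)  01-11(✓)  010-1  0101-(✓)  011-0  0111-(✓)
size-2^2 implicants → 01-1-
Unchecked terms (primes): -0001, -1011, 0-001, 0-010, 01-1-, 010-1, 011-0
Minterm coverage:
  m2 ⊆ 0-010 [E]
  m9 ⊆ 0-001,010-1
  m10 ⊆ 0-010,01-1-
  m14 ⊆ 01-1-,011-0
  m15 ⊆ 01-1- [E]
  m17 ⊆ -0001 [E]
E = {-0001, 0-010, 01-1-}
Petrick residual → 0-001
Cover = b'c'd'e + a'c'd'e + a'c'de' + a'bd  |cover|=4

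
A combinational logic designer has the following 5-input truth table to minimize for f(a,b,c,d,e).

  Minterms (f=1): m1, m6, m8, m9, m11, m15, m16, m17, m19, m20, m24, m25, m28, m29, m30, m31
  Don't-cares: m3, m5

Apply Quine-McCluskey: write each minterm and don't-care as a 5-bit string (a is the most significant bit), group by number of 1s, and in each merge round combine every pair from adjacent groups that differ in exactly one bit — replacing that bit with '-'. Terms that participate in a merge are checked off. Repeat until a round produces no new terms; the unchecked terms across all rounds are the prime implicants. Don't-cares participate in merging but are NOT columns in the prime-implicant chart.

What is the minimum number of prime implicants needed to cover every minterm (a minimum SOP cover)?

[col 0] 00001*, 00011*, 00101*, 00110, 01000*, 01001*, 01011*, 01111*, 10000*, 10001*, 10011*, 10100*, 11000*, 11001*, 11100*, 11101*, 11110*, 11111*
[col 1] -0001*, -0011*, -1000*, -1001*, -1111, 0-001*, 0-011*, 00-01, 000-1*, 01-11, 010-1*, 0100-*, 1-000*, 1-001*, 1-100*, 10-00*, 100-1*, 1000-*, 11-00*, 11-01*, 1100-*, 111-0*, 111-1*, 1110-*, 1111-*
[col 2] --001, -00-1, -100-, 0-0-1, 1--00, 1-00-, 11-0-, 111--
Prime implicants: --001, -00-1, -100-, -1111, 0-0-1, 00-01, 00110, 01-11, 1--00, 1-00-, 11-0-, 111--
PI chart (minterm → PIs covering it):
  1 | --001,-00-1,0-0-1,00-01
  6 | 00110  (sole → essential)
  8 | -100-  (sole → essential)
  9 | --001,-100-,0-0-1
  11 | 0-0-1,01-11
  15 | -1111,01-11
  16 | 1--00,1-00-
  17 | --001,-00-1,1-00-
  19 | -00-1  (sole → essential)
  20 | 1--00  (sole → essential)
  24 | -100-,1--00,1-00-,11-0-
  25 | --001,-100-,1-00-,11-0-
  28 | 1--00,11-0-,111--
  29 | 11-0-,111--
  30 | 111--  (sole → essential)
  31 | -1111,111--
Essential prime implicants: -00-1, -100-, 00110, 1--00, 111--
Petrick residual → 01-11
Minimum SOP uses 6 PIs: b'c'e + bc'd' + a'b'cde' + a'bde + ad'e' + abc

6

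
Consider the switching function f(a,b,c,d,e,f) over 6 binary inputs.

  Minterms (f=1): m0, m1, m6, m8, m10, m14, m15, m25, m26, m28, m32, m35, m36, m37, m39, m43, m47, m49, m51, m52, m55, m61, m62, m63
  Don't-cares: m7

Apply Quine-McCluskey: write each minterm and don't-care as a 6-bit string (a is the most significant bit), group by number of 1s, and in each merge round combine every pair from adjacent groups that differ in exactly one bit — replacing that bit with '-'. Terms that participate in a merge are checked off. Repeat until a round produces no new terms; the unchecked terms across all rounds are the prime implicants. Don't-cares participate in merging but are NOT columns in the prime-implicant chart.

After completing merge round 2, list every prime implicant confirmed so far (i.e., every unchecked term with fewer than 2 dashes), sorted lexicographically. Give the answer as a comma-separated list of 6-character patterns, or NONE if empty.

-00000, 0-1010, 00-000, 00000-, 001-10, 0010-0, 011001, 011100, 1-0100, 100-00, 1001-1, 10010-, 1100-1, 1111-1, 11111-

size-2^0 implicants → 000000(✓)  000001(✓)  000110(✓)  000111(✓)  001000(✓)  001010(✓)  001110(✓)  001111(✓)  011001  011010(✓)  011100  100000(✓)  100011(✓)  100100(✓)  100101(✓)  100111(✓)  101011(✓)  101111(✓)  110001(✓)  110011(✓)  110100(✓)  110111(✓)  111101(✓)  111110(✓)  111111(✓)
size-2^1 implicants → -00000  -00111(✓)  -01111(✓)  0-1010  00-000  00-110(✓)  00-111(✓)  00000-  00011-(✓)  001-10  0010-0  00111-(✓)  1-0011(✓)  1-0100  1-0111(✓)  1-1111(✓)  10-011(✓)  10-111(✓)  100-00  100-11(✓)  1001-1  10010-  101-11(✓)  11-111(✓)  110-11(✓)  1100-1  1111-1  11111-
size-2^2 implicants → -0-111  00-11-  1--111  1-0-11  10--11
Unchecked terms (primes): -0-111, -00000, 0-1010, 00-000, 00-11-, 00000-, 001-10, 0010-0, 011001, 011100, 1--111, 1-0-11, 1-0100, 10--11, 100-00, 1001-1, 10010-, 1100-1, 1111-1, 11111-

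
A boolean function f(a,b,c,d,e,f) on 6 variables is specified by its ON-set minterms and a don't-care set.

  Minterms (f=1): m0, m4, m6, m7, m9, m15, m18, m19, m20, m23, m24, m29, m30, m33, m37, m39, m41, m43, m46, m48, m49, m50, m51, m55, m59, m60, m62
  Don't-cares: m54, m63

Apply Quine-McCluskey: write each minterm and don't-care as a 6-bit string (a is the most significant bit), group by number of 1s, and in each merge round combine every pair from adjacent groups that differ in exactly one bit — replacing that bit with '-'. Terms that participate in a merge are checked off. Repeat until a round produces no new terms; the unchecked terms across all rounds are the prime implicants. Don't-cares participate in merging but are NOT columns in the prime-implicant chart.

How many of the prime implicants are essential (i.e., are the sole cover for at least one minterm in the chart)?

size-2^0 implicants → 000000(✓)  000100(✓)  000110(✓)  000111(✓)  001001(✓)  001111(✓)  010010(✓)  010011(✓)  010100(✓)  010111(✓)  011000  011101  011110(✓)  100001(✓)  100101(✓)  100111(✓)  101001(✓)  101011(✓)  101110(✓)  110000(✓)  110001(✓)  110010(✓)  110011(✓)  110110(✓)  110111(✓)  111011(✓)  111100(✓)  111110(✓)  111111(✓)
size-2^1 implicants → -00111(✓)  -01001  -10010(✓)  -10011(✓)  -10111(✓)  -11110  0-0100  0-0111(✓)  00-111  000-00  0001-0  00011-  010-11(✓)  01001-(✓)  1-0001  1-0111(✓)  1-1011  1-1110  10-001  100-01  1001-1  1010-1  11-011(✓)  11-110(✓)  11-111(✓)  110-10(✓)  110-11(✓)  1100-0(✓)  1100-1(✓)  11000-(✓)  11001-(✓)  11011-(✓)  111-11(✓)  1111-0  11111-(✓)
size-2^2 implicants → --0111  -10-11  -1001-  11--11  11-11-  110-1-  1100--
Unchecked terms (primes): --0111, -01001, -10-11, -1001-, -11110, 0-0100, 00-111, 000-00, 0001-0, 00011-, 011000, 011101, 1-0001, 1-1011, 1-1110, 10-001, 100-01, 1001-1, 1010-1, 11--11, 11-11-, 110-1-, 1100--, 1111-0
Minterm coverage:
  m0 ⊆ 000-00 [E]
  m4 ⊆ 0-0100,000-00,0001-0
  m6 ⊆ 0001-0,00011-
  m7 ⊆ --0111,00-111,00011-
  m9 ⊆ -01001 [E]
  m15 ⊆ 00-111 [E]
  m18 ⊆ -1001- [E]
  m19 ⊆ -10-11,-1001-
  m20 ⊆ 0-0100 [E]
  m23 ⊆ --0111,-10-11
  m24 ⊆ 011000 [E]
  m29 ⊆ 011101 [E]
  m30 ⊆ -11110 [E]
  m33 ⊆ 1-0001,10-001,100-01
  m37 ⊆ 100-01,1001-1
  m39 ⊆ --0111,1001-1
  m41 ⊆ -01001,10-001,1010-1
  m43 ⊆ 1-1011,1010-1
  m46 ⊆ 1-1110 [E]
  m48 ⊆ 1100-- [E]
  m49 ⊆ 1-0001,1100--
  m50 ⊆ -1001-,110-1-,1100--
  m51 ⊆ -10-11,-1001-,11--11,110-1-,1100--
  m55 ⊆ --0111,-10-11,11--11,11-11-,110-1-
  m59 ⊆ 1-1011,11--11
  m60 ⊆ 1111-0 [E]
  m62 ⊆ -11110,1-1110,11-11-,1111-0
E = {-01001, -1001-, -11110, 0-0100, 00-111, 000-00, 011000, 011101, 1-1110, 1100--, 1111-0}

11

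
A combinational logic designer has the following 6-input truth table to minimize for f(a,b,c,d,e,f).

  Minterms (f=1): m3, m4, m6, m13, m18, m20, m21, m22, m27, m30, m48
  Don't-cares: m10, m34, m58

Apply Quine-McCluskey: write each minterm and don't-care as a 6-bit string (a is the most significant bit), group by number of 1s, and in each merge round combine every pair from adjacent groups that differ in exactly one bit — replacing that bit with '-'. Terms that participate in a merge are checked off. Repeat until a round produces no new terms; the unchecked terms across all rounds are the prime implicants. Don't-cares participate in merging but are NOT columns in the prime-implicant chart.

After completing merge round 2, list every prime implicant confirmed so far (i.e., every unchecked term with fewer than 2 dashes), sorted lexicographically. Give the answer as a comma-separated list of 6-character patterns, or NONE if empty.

size-2^0 implicants → 000011  000100(✓)  000110(✓)  001010  001101  010010(✓)  010100(✓)  010101(✓)  010110(✓)  011011  011110(✓)  100010  110000  111010
size-2^1 implicants → 0-0100(✓)  0-0110(✓)  0001-0(✓)  01-110  010-10  0101-0(✓)  01010-
size-2^2 implicants → 0-01-0
Unchecked terms (primes): 0-01-0, 000011, 001010, 001101, 01-110, 010-10, 01010-, 011011, 100010, 110000, 111010

000011, 001010, 001101, 01-110, 010-10, 01010-, 011011, 100010, 110000, 111010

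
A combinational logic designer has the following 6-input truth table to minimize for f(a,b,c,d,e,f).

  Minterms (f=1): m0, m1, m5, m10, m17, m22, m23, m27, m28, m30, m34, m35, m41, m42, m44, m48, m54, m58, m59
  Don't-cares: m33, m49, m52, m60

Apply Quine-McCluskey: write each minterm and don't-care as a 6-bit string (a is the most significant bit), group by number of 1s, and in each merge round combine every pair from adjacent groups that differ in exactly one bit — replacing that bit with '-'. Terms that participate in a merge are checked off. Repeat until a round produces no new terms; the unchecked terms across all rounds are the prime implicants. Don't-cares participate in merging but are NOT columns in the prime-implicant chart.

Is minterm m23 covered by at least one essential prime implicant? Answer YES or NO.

YES

Round 0: 000000✓ 000001✓ 000101✓ 001010✓ 010001✓ 010110✓ 010111✓ 011011✓ 011100✓ 011110✓ 100001✓ 100010✓ 100011✓ 101001✓ 101010✓ 101100✓ 110000✓ 110001✓ 110100✓ 110110✓ 111010✓ 111011✓ 111100✓
Round 1: -00001✓ -01010 -10001✓ -10110 -11011 -11100 0-0001✓ 000-01 00000- 01-110 01011- 0111-0 1-0001✓ 1-1010 1-1100 10-001 10-010 1000-1 10001- 11-100 110-00 11000- 1101-0 11101-
Round 2: --0001
PIs = {--0001, -01010, -10110, -11011, -11100, 000-01, 00000-, 01-110, 01011-, 0111-0, 1-1010, 1-1100, 10-001, 10-010, 1000-1, 10001-, 11-100, 110-00, 11000-, 1101-0, 11101-}
Coverage chart:
  m0: 00000- ←essential
  m1: --0001,000-01,00000-
  m5: 000-01 ←essential
  m10: -01010 ←essential
  m17: --0001 ←essential
  m22: -10110,01-110,01011-
  m23: 01011- ←essential
  m27: -11011 ←essential
  m28: -11100,0111-0
  m30: 01-110,0111-0
  m34: 10-010,10001-
  m35: 1000-1,10001-
  m41: 10-001 ←essential
  m42: -01010,1-1010,10-010
  m44: 1-1100 ←essential
  m48: 110-00,11000-
  m54: -10110,1101-0
  m58: 1-1010,11101-
  m59: -11011,11101-
Essential: --0001, -01010, -11011, 000-01, 00000-, 01011-, 1-1100, 10-001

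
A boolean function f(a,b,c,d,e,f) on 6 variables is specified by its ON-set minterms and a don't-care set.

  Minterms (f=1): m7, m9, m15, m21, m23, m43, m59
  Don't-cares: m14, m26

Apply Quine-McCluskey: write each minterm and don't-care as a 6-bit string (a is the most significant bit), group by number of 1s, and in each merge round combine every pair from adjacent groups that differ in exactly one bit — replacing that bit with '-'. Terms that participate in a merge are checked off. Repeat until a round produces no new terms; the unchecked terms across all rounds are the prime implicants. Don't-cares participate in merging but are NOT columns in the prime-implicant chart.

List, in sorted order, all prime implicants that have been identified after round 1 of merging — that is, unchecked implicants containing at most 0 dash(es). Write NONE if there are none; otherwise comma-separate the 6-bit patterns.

001001, 011010

Round 0: 000111✓ 001001 001110✓ 001111✓ 010101✓ 010111✓ 011010 101011✓ 111011✓
Round 1: 0-0111 00-111 00111- 0101-1 1-1011
PIs = {0-0111, 00-111, 001001, 00111-, 0101-1, 011010, 1-1011}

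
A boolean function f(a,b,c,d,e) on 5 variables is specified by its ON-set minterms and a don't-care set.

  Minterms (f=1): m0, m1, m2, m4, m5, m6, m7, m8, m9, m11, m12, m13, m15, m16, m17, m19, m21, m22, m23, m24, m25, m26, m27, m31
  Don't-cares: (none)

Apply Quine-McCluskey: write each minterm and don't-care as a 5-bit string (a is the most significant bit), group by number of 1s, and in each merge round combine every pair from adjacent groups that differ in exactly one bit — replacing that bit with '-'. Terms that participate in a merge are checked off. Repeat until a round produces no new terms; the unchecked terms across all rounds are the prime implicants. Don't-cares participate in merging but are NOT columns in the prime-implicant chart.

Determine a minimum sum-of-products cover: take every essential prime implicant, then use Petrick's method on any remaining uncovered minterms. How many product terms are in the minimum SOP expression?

7

Round 0: 00000✓ 00001✓ 00010✓ 00100✓ 00101✓ 00110✓ 00111✓ 01000✓ 01001✓ 01011✓ 01100✓ 01101✓ 01111✓ 10000✓ 10001✓ 10011✓ 10101✓ 10110✓ 10111✓ 11000✓ 11001✓ 11010✓ 11011✓ 11111✓
Round 1: -0000✓ -0001✓ -0101✓ -0110✓ -0111✓ -1000✓ -1001✓ -1011✓ -1111✓ 0-000✓ 0-001✓ 0-100✓ 0-101✓ 0-111✓ 00-00✓ 00-01✓ 00-10✓ 000-0✓ 0000-✓ 001-0✓ 001-1✓ 0010-✓ 0011-✓ 01-00✓ 01-01✓ 01-11✓ 010-1✓ 0100-✓ 011-1✓ 0110-✓ 1-000✓ 1-001✓ 1-011✓ 1-111✓ 10-01✓ 10-11✓ 100-1✓ 1000-✓ 101-1✓ 1011-✓ 11-11✓ 110-0✓ 110-1✓ 1100-✓ 1101-✓
Round 2: --000✓ --001✓ --111 -0-01 -000-✓ -01-1 -011- -1-11 -10-1 -100-✓ 0--00✓ 0--01✓ 0-00-✓ 0-1-1 0-10-✓ 00--0 00-0-✓ 001-- 01--1 01-0-✓ 1--11 1-0-1 1-00-✓ 10--1 110--
Round 3: --00- 0--0-
PIs = {--00-, --111, -0-01, -01-1, -011-, -1-11, -10-1, 0--0-, 0-1-1, 00--0, 001--, 01--1, 1--11, 1-0-1, 10--1, 110--}
Coverage chart:
  m0: --00-,0--0-,00--0
  m1: --00-,-0-01,0--0-
  m2: 00--0 ←essential
  m4: 0--0-,00--0,001--
  m5: -0-01,-01-1,0--0-,0-1-1,001--
  m6: -011-,00--0,001--
  m7: --111,-01-1,-011-,0-1-1,001--
  m8: --00-,0--0-
  m9: --00-,-10-1,0--0-,01--1
  m11: -1-11,-10-1,01--1
  m12: 0--0- ←essential
  m13: 0--0-,0-1-1,01--1
  m15: --111,-1-11,0-1-1,01--1
  m16: --00- ←essential
  m17: --00-,-0-01,1-0-1,10--1
  m19: 1--11,1-0-1,10--1
  m21: -0-01,-01-1,10--1
  m22: -011- ←essential
  m23: --111,-01-1,-011-,1--11,10--1
  m24: --00-,110--
  m25: --00-,-10-1,1-0-1,110--
  m26: 110-- ←essential
  m27: -1-11,-10-1,1--11,1-0-1,110--
  m31: --111,-1-11,1--11
Essential: --00-, -011-, 0--0-, 00--0, 110--
Petrick residual → -1-11, 10--1
Min cover (7 terms): c'd' + b'cd + bde + a'd' + a'b'e' + ab'e + abc'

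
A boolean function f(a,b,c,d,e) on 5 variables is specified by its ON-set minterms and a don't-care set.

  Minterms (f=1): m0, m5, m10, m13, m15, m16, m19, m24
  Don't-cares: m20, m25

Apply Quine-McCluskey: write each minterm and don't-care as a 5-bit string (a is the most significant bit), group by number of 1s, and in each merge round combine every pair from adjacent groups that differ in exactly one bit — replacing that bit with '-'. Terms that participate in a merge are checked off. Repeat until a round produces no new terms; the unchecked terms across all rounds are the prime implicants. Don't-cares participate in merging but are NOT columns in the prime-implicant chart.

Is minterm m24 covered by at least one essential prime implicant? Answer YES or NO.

[col 0] 00000*, 00101*, 01010, 01101*, 01111*, 10000*, 10011, 10100*, 11000*, 11001*
[col 1] -0000, 0-101, 011-1, 1-000, 10-00, 1100-
Prime implicants: -0000, 0-101, 01010, 011-1, 1-000, 10-00, 10011, 1100-
PI chart (minterm → PIs covering it):
  0 | -0000  (sole → essential)
  5 | 0-101  (sole → essential)
  10 | 01010  (sole → essential)
  13 | 0-101,011-1
  15 | 011-1  (sole → essential)
  16 | -0000,1-000,10-00
  19 | 10011  (sole → essential)
  24 | 1-000,1100-
Essential prime implicants: -0000, 0-101, 01010, 011-1, 10011

NO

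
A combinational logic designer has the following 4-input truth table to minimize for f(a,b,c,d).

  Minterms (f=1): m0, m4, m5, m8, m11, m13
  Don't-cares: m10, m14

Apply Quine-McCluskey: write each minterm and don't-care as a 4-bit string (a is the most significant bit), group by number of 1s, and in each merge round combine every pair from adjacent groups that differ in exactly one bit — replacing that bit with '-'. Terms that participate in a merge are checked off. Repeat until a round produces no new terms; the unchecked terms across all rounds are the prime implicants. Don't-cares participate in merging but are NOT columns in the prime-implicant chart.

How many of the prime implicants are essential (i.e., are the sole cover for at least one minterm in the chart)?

2

Round 0: 0000✓ 0100✓ 0101✓ 1000✓ 1010✓ 1011✓ 1101✓ 1110✓
Round 1: -000 -101 0-00 010- 1-10 10-0 101-
PIs = {-000, -101, 0-00, 010-, 1-10, 10-0, 101-}
Coverage chart:
  m0: -000,0-00
  m4: 0-00,010-
  m5: -101,010-
  m8: -000,10-0
  m11: 101- ←essential
  m13: -101 ←essential
Essential: -101, 101-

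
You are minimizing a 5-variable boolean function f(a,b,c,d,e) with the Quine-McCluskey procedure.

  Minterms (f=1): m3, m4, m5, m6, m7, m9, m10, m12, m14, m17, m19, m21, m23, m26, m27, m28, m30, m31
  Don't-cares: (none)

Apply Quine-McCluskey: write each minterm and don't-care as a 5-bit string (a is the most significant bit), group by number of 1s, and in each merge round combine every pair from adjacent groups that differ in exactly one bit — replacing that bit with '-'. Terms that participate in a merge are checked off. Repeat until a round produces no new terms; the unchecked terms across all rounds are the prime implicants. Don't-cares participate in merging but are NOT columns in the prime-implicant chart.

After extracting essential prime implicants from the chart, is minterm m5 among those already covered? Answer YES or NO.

[col 0] 00011*, 00100*, 00101*, 00110*, 00111*, 01001, 01010*, 01100*, 01110*, 10001*, 10011*, 10101*, 10111*, 11010*, 11011*, 11100*, 11110*, 11111*
[col 1] -0011*, -0101*, -0111*, -1010*, -1100*, -1110*, 0-100*, 0-110*, 00-11*, 001-0*, 001-1*, 0010-*, 0011-*, 01-10*, 011-0*, 1-011*, 1-111*, 10-01*, 10-11*, 100-1*, 101-1*, 11-10*, 11-11*, 1101-*, 111-0*, 1111-*
[col 2] -0-11, -01-1, -1-10, -11-0, 0-1-0, 001--, 1--11, 10--1, 11-1-
Prime implicants: -0-11, -01-1, -1-10, -11-0, 0-1-0, 001--, 01001, 1--11, 10--1, 11-1-
PI chart (minterm → PIs covering it):
  3 | -0-11  (sole → essential)
  4 | 0-1-0,001--
  5 | -01-1,001--
  6 | 0-1-0,001--
  7 | -0-11,-01-1,001--
  9 | 01001  (sole → essential)
  10 | -1-10  (sole → essential)
  12 | -11-0,0-1-0
  14 | -1-10,-11-0,0-1-0
  17 | 10--1  (sole → essential)
  19 | -0-11,1--11,10--1
  21 | -01-1,10--1
  23 | -0-11,-01-1,1--11,10--1
  26 | -1-10,11-1-
  27 | 1--11,11-1-
  28 | -11-0  (sole → essential)
  30 | -1-10,-11-0,11-1-
  31 | 1--11,11-1-
Essential prime implicants: -0-11, -1-10, -11-0, 01001, 10--1

NO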